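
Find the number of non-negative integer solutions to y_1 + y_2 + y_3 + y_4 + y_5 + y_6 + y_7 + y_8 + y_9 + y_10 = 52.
C(52+10-1, 10-1) = C(61, 9) = 17341763505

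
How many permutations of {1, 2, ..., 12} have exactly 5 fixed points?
Choose the 5 fixed points C(12,5) = 792, derange the rest: !7 = Σ_{j=0}^{7} (-1)^j·7!/j! = 5040 - 5040 + 2520 - 840 + 210 - 42 + 7 - 1 = 1854. Product = 792 × 1854 = 1468368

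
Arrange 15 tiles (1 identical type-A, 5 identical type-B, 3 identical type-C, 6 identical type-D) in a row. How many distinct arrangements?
15! / (1! × 5! × 3! × 6!) = 2522520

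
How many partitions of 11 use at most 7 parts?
By conjugation, equals partitions of 11 into parts ≤ 7. Let r_j(i) = number of partitions of i into parts ≤ j, for i = 0..11. r_1(i) = 1 for all i; r_j(i) = r_{j-1}(i) + r_j(i-j). Rows j = 2..7: ≤2: 1 1 2 2 3 3 4 4 5 5 6 6; ≤3: 1 1 2 3 4 5 7 8 10 12 14 16; ≤4: 1 1 2 3 5 6 9 11 15 18 23 27; ≤5: 1 1 2 3 5 7 10 13 18 23 30 37; ≤6: 1 1 2 3 5 7 11 14 20 26 35 44; ≤7: 1 1 2 3 5 7 11 15 21 28 38 49. r_7(11) = 49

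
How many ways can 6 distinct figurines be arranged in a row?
6! = 720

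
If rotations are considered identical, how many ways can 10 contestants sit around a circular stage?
Circular: fix one position, arrange the rest. (10-1)! = 362880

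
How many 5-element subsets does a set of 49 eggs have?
C(49,5) = 49!/(5!×44!) = 1906884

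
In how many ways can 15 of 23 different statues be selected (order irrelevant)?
C(23,15) = 23!/(15!×8!) = 490314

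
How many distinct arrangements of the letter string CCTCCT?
6! / (2! × 4!) = 15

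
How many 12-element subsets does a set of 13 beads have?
C(13,12) = 13!/(12!×1!) = 13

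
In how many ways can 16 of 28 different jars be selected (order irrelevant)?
C(28,16) = 28!/(16!×12!) = 30421755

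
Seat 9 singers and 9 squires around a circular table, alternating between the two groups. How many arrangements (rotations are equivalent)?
Fix one of the singers: (9-1)! ways for the remaining singers, × 9! ways for the squires = 40320 × 362880 = 14631321600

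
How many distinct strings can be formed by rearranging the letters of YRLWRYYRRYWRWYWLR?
17! / (5! × 2! × 4! × 6!) = 85765680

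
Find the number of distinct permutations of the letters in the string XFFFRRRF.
8! / (1! × 3! × 4!) = 280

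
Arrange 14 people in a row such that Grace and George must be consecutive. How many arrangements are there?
Treat the 2 as one block: (14-2+1)! × 2! = 6227020800 × 2 = 12454041600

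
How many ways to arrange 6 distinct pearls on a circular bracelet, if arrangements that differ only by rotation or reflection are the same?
(6-1)!/2 = 120/2 = 60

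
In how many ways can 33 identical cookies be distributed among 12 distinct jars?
C(33+12-1, 12-1) = C(44, 11) = 7669339132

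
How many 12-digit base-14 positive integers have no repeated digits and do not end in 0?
Last digit: 13 nonzero choices. First digit: 12 (nonzero, ≠last). Middle 10: P(12,10) = 239500800. Total = 37362124800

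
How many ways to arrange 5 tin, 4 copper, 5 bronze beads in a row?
14! / (5! × 4! × 5!) = 252252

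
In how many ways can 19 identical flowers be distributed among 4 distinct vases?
C(19+4-1, 4-1) = C(22, 3) = 1540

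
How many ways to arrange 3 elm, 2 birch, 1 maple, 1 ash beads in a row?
7! / (3! × 2! × 1! × 1!) = 420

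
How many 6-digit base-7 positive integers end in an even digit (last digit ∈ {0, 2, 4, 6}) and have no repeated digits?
Last∈{0,2,4,6}. Last=0: 720. Last nonzero: 3×5×P(5,4) = 1800. Total = 2520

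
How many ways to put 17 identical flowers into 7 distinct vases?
C(17+7-1, 7-1) = C(23, 6) = 100947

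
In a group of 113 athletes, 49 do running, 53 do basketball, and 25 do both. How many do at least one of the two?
|A∪B| = |A| + |B| - |A∩B| = 49 + 53 - 25 = 77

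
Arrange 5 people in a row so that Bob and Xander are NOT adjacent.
Total - adjacent = 5! - (5-1)!×2 = 120 - 48 = 72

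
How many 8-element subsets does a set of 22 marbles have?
C(22,8) = 22!/(8!×14!) = 319770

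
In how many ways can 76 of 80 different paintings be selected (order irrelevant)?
C(80,76) = 80!/(76!×4!) = 1581580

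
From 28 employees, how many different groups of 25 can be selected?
C(28,25) = 28!/(25!×3!) = 3276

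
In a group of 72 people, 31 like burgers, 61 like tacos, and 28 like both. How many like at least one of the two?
|A∪B| = |A| + |B| - |A∩B| = 31 + 61 - 28 = 64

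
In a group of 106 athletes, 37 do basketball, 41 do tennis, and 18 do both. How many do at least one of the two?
|A∪B| = |A| + |B| - |A∩B| = 37 + 41 - 18 = 60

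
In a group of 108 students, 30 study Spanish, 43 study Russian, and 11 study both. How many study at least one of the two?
|A∪B| = |A| + |B| - |A∩B| = 30 + 43 - 11 = 62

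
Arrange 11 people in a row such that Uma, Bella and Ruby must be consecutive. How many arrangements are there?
Treat the 3 as one block: (11-3+1)! × 3! = 362880 × 6 = 2177280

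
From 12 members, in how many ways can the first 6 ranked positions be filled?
P(12,6) = 12!/(12-6)! = 665280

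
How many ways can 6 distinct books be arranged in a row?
6! = 720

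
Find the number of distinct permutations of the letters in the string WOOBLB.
6! / (1! × 2! × 1! × 2!) = 180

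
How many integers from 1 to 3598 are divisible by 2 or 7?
⌊3598/2⌋ + ⌊3598/7⌋ - ⌊3598/14⌋ = 1799 + 514 - 257 = 2056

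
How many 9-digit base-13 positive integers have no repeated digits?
First digit: 12 choices (nonzero). Then descending: 12 × 12 × 11 × 10 × 9 × 8 × 7 × 6 × 5 = 239500800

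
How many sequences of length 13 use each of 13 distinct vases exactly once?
13! = 6227020800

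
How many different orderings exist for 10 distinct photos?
10! = 3628800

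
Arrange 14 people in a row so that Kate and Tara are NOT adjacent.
Total - adjacent = 14! - (14-1)!×2 = 87178291200 - 12454041600 = 74724249600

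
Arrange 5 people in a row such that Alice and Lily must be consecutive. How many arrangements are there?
Treat the 2 as one block: (5-2+1)! × 2! = 24 × 2 = 48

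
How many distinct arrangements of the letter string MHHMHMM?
7! / (4! × 3!) = 35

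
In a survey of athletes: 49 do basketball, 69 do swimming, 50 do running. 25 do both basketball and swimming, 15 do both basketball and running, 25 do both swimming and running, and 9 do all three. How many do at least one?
|A∪B∪C| = 49+69+50-25-15-25+9 = 112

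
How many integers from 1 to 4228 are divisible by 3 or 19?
⌊4228/3⌋ + ⌊4228/19⌋ - ⌊4228/57⌋ = 1409 + 222 - 74 = 1557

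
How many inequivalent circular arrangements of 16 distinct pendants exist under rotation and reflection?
(16-1)!/2 = 1307674368000/2 = 653837184000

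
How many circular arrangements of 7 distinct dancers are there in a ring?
Circular: fix one position, arrange the rest. (7-1)! = 720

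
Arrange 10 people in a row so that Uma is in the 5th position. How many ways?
Fix one position: (10-1)! = 362880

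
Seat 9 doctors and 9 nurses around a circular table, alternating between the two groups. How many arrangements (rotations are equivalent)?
Fix one of the doctors: (9-1)! ways for the remaining doctors, × 9! ways for the nurses = 40320 × 362880 = 14631321600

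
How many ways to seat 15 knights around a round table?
Circular: fix one position, arrange the rest. (15-1)! = 87178291200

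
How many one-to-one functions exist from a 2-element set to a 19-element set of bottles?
P(19,2) = 19!/(19-2)! = 342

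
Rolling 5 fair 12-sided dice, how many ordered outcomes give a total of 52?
Coefficient of x^52 in (x + x² + ... + x^12)^5. By inclusion-exclusion on dice exceeding 12: Σ_j (-1)^j C(5,j)·C(52-1-12j, 4) = C(5,0)·C(51,4) - C(5,1)·C(39,4) + C(5,2)·C(27,4) - C(5,3)·C(15,4) = 1·249900 - 5·82251 + 10·17550 - 10·1365 = 495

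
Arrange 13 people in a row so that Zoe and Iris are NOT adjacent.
Total - adjacent = 13! - (13-1)!×2 = 6227020800 - 958003200 = 5269017600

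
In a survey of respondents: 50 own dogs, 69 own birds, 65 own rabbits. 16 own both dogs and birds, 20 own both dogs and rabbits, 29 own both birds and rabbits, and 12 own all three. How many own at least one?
|A∪B∪C| = 50+69+65-16-20-29+12 = 131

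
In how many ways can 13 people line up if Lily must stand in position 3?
Fix one position: (13-1)! = 479001600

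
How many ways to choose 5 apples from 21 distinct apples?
C(21,5) = 21!/(5!×16!) = 20349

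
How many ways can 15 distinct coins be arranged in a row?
15! = 1307674368000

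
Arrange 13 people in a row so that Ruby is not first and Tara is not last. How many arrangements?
By inclusion-exclusion: 13! - 2×(13-1)! + (13-2)! = 6227020800 - 958003200 + 39916800 = 5308934400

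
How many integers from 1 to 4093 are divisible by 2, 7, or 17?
⌊4093/2⌋+⌊4093/7⌋+⌊4093/17⌋ - ⌊4093/14⌋-⌊4093/34⌋-⌊4093/119⌋ + ⌊4093/238⌋ = 2046+584+240 - 292-120-34 + 17 = 2441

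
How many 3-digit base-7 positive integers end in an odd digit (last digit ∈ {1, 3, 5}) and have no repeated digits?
Last∈{1,3,5}. Last=0: 0. Last nonzero: 3×5×P(5,1) = 75. Total = 75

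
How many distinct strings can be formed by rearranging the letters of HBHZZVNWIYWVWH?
14! / (1! × 1! × 2! × 3! × 3! × 2! × 1! × 1!) = 605404800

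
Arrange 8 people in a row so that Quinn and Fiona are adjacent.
Treat as block: (8-1)! × 2! = 5040 × 2 = 10080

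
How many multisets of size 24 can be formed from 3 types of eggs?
C(24+3-1, 3-1) = C(26, 2) = 325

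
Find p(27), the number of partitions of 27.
Pentagonal recurrence p(n) = p(n-1) + p(n-2) - p(n-5) - p(n-7) + p(n-12) + p(n-15) - ... gives p(0..26) = 1, 1, 2, 3, 5, 7, 11, 15, 22, 30, 42, 56, 77, 101, 135, 176, 231, 297, 385, 490, 627, 792, 1002, 1255, 1575, 1958, 2436. p(27) = p(26) + p(25) - p(22) - p(20) + p(15) + p(12) - p(5) - p(1) = 2436 + 1958 - 1002 - 627 + 176 + 77 - 7 - 1 = 3010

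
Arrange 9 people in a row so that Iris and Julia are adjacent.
Treat as block: (9-1)! × 2! = 40320 × 2 = 80640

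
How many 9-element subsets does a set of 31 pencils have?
C(31,9) = 31!/(9!×22!) = 20160075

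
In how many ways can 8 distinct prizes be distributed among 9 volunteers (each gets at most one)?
P(9,8) = 9!/(9-8)! = 362880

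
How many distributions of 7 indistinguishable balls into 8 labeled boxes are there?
C(7+8-1, 8-1) = C(14, 7) = 3432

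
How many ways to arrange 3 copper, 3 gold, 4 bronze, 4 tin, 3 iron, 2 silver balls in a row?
19! / (3! × 3! × 4! × 4! × 3! × 2!) = 488864376000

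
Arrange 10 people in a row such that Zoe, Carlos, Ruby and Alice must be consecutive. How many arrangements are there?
Treat the 4 as one block: (10-4+1)! × 4! = 5040 × 24 = 120960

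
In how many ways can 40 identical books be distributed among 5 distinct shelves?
C(40+5-1, 5-1) = C(44, 4) = 135751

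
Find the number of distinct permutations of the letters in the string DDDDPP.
6! / (4! × 2!) = 15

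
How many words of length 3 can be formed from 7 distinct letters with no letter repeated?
P(7,3) = 7!/(7-3)! = 210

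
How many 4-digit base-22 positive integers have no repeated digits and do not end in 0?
Last digit: 21 nonzero choices. First digit: 20 (nonzero, ≠last). Middle 2: P(20,2) = 380. Total = 159600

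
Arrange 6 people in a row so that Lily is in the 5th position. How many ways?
Fix one position: (6-1)! = 120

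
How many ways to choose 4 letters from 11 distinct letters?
C(11,4) = 11!/(4!×7!) = 330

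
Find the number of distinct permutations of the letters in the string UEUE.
4! / (2! × 2!) = 6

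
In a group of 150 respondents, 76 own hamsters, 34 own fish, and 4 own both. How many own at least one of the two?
|A∪B| = |A| + |B| - |A∩B| = 76 + 34 - 4 = 106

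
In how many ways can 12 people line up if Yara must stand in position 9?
Fix one position: (12-1)! = 39916800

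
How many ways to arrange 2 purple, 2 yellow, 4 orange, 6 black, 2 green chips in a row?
16! / (2! × 2! × 4! × 6! × 2!) = 151351200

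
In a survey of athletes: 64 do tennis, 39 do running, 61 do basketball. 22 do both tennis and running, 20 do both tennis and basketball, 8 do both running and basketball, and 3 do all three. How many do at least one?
|A∪B∪C| = 64+39+61-22-20-8+3 = 117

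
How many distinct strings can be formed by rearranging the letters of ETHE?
4! / (2! × 1! × 1!) = 12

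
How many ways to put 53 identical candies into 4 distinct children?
C(53+4-1, 4-1) = C(56, 3) = 27720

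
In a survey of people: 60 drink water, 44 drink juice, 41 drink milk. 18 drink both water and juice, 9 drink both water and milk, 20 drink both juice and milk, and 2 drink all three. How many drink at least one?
|A∪B∪C| = 60+44+41-18-9-20+2 = 100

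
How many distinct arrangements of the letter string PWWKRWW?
7! / (1! × 1! × 1! × 4!) = 210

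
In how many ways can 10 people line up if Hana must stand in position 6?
Fix one position: (10-1)! = 362880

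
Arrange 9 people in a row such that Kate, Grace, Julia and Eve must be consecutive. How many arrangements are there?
Treat the 4 as one block: (9-4+1)! × 4! = 720 × 24 = 17280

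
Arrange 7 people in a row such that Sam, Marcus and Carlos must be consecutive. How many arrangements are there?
Treat the 3 as one block: (7-3+1)! × 3! = 120 × 6 = 720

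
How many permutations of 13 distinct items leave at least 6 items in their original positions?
Exactly j fixed points: C(13,j)·!(13-j); sum over j ≥ 6 (derangement numbers via !m = (m-1)·(!(m-1) + !(m-2)): !0..!7 = 1, 0, 1, 2, 9, 44, 265, 1854). Σ_{j=6}^{13} C(13,j)·!(13-j) = C(13,6)·!7 + C(13,7)·!6 + C(13,8)·!5 + C(13,9)·!4 + C(13,10)·!3 + C(13,11)·!2 + C(13,12)·!1 + C(13,13)·!0 = 1716·1854 + 1716·265 + 1287·44 + 715·9 + 286·2 + 78·1 + 13·0 + 1·1 = 3699918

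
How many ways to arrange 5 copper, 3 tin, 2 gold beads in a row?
10! / (5! × 3! × 2!) = 2520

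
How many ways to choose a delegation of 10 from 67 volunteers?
C(67,10) = 67!/(10!×57!) = 247994680648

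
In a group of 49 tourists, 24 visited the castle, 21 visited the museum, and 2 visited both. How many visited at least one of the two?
|A∪B| = |A| + |B| - |A∩B| = 24 + 21 - 2 = 43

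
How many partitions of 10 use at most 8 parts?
By conjugation, equals partitions of 10 into parts ≤ 8. Let r_j(i) = number of partitions of i into parts ≤ j, for i = 0..10. r_1(i) = 1 for all i; r_j(i) = r_{j-1}(i) + r_j(i-j). Rows j = 2..8: ≤2: 1 1 2 2 3 3 4 4 5 5 6; ≤3: 1 1 2 3 4 5 7 8 10 12 14; ≤4: 1 1 2 3 5 6 9 11 15 18 23; ≤5: 1 1 2 3 5 7 10 13 18 23 30; ≤6: 1 1 2 3 5 7 11 14 20 26 35; ≤7: 1 1 2 3 5 7 11 15 21 28 38; ≤8: 1 1 2 3 5 7 11 15 22 29 40. r_8(10) = 40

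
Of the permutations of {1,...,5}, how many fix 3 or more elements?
Exactly j fixed points: C(5,j)·!(5-j); sum over j ≥ 3 (derangement numbers via !m = (m-1)·(!(m-1) + !(m-2)): !0..!2 = 1, 0, 1). Σ_{j=3}^{5} C(5,j)·!(5-j) = C(5,3)·!2 + C(5,4)·!1 + C(5,5)·!0 = 10·1 + 5·0 + 1·1 = 11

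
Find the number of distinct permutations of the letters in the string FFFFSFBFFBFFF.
13! / (2! × 1! × 10!) = 858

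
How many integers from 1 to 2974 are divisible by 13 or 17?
⌊2974/13⌋ + ⌊2974/17⌋ - ⌊2974/221⌋ = 228 + 174 - 13 = 389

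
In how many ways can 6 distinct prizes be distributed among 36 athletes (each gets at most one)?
P(36,6) = 36!/(36-6)! = 1402410240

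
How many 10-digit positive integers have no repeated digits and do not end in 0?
Last digit: 9 nonzero choices. First digit: 8 (nonzero, ≠last). Middle 8: P(8,8) = 40320. Total = 2903040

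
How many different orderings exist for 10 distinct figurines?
10! = 3628800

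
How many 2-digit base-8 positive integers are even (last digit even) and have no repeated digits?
Last∈{0,2,4,6}. Last=0: 7. Last nonzero: 3×6×P(6,0) = 18. Total = 25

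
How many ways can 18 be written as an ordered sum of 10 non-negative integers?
C(18+10-1, 10-1) = C(27, 9) = 4686825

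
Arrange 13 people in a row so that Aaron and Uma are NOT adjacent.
Total - adjacent = 13! - (13-1)!×2 = 6227020800 - 958003200 = 5269017600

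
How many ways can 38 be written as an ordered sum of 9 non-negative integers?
C(38+9-1, 9-1) = C(46, 8) = 260932815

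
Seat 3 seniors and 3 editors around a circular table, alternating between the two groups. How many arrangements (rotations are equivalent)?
Fix one of the seniors: (3-1)! ways for the remaining seniors, × 3! ways for the editors = 2 × 6 = 12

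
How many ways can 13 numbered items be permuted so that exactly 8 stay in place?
Choose the 8 fixed points C(13,8) = 1287, derange the rest: !5 = Σ_{j=0}^{5} (-1)^j·5!/j! = 120 - 120 + 60 - 20 + 5 - 1 = 44. Product = 1287 × 44 = 56628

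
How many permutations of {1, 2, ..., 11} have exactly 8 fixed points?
Choose the 8 fixed points C(11,8) = 165, derange the rest: !3 = Σ_{j=0}^{3} (-1)^j·3!/j! = 6 - 6 + 3 - 1 = 2. Product = 165 × 2 = 330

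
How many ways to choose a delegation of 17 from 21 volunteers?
C(21,17) = 21!/(17!×4!) = 5985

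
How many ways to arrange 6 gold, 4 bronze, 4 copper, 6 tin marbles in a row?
20! / (6! × 4! × 4! × 6!) = 8147739600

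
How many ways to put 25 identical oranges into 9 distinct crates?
C(25+9-1, 9-1) = C(33, 8) = 13884156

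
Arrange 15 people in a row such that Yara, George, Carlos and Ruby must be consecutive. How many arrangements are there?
Treat the 4 as one block: (15-4+1)! × 4! = 479001600 × 24 = 11496038400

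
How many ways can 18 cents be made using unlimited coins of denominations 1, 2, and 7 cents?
Coefficient of x^18 in 1/(1-x^1) · 1/(1-x^2) · 1/(1-x^7). Case on j = number of 7-cent coins (j = 0..2); remainder r = 18 - 7j is made from {1,2} in ⌊r/2⌋+1 ways. r = 18, 11, 4 → 10 + 6 + 3 = 19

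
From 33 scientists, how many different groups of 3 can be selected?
C(33,3) = 33!/(3!×30!) = 5456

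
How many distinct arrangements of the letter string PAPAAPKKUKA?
11! / (3! × 3! × 4! × 1!) = 46200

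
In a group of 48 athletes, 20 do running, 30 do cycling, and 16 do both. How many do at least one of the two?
|A∪B| = |A| + |B| - |A∩B| = 20 + 30 - 16 = 34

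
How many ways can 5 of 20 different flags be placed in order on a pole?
P(20,5) = 20!/(20-5)! = 1860480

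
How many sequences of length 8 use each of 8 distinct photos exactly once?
8! = 40320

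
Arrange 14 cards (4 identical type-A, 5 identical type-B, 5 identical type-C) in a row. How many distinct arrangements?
14! / (4! × 5! × 5!) = 252252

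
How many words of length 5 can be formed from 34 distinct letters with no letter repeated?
P(34,5) = 34!/(34-5)! = 33390720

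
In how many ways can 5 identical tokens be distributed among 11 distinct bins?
C(5+11-1, 11-1) = C(15, 10) = 3003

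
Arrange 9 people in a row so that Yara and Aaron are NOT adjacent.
Total - adjacent = 9! - (9-1)!×2 = 362880 - 80640 = 282240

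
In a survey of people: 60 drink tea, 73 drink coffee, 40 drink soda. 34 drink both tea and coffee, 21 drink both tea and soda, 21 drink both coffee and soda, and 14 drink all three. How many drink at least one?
|A∪B∪C| = 60+73+40-34-21-21+14 = 111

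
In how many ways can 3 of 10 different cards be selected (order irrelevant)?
C(10,3) = 10!/(3!×7!) = 120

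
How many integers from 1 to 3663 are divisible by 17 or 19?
⌊3663/17⌋ + ⌊3663/19⌋ - ⌊3663/323⌋ = 215 + 192 - 11 = 396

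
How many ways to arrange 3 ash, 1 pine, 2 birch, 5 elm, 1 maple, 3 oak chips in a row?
15! / (3! × 1! × 2! × 5! × 1! × 3!) = 151351200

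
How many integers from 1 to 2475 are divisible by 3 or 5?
⌊2475/3⌋ + ⌊2475/5⌋ - ⌊2475/15⌋ = 825 + 495 - 165 = 1155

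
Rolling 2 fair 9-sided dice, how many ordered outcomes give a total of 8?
Coefficient of x^8 in (x + x² + ... + x^9)^2. By inclusion-exclusion on dice exceeding 9: Σ_j (-1)^j C(2,j)·C(8-1-9j, 1) = C(2,0)·C(7,1) = 1·7 = 7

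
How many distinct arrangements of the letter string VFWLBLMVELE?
11! / (1! × 2! × 2! × 1! × 1! × 3! × 1!) = 1663200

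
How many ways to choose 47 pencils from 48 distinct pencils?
C(48,47) = 48!/(47!×1!) = 48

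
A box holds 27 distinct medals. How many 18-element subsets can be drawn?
C(27,18) = 27!/(18!×9!) = 4686825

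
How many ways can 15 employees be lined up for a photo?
15! = 1307674368000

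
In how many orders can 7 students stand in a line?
7! = 5040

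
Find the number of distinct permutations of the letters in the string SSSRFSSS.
8! / (1! × 6! × 1!) = 56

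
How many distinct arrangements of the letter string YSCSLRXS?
8! / (3! × 1! × 1! × 1! × 1! × 1!) = 6720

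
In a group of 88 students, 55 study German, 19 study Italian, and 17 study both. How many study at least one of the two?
|A∪B| = |A| + |B| - |A∩B| = 55 + 19 - 17 = 57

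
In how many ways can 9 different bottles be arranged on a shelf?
9! = 362880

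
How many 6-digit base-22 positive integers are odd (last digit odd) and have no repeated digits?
Last∈{1,3,5,7,9,11,13,15,17,19,21}. Last=0: 0. Last nonzero: 11×20×P(20,4) = 25581600. Total = 25581600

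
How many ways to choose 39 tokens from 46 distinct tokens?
C(46,39) = 46!/(39!×7!) = 53524680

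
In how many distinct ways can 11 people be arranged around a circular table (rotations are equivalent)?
Circular: fix one position, arrange the rest. (11-1)! = 3628800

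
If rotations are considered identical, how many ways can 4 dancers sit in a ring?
Circular: fix one position, arrange the rest. (4-1)! = 6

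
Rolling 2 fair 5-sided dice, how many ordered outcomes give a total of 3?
Coefficient of x^3 in (x + x² + ... + x^5)^2. By inclusion-exclusion on dice exceeding 5: Σ_j (-1)^j C(2,j)·C(3-1-5j, 1) = C(2,0)·C(2,1) = 1·2 = 2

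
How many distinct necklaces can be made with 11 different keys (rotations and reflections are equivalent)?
(11-1)!/2 = 3628800/2 = 1814400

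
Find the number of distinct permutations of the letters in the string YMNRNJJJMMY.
11! / (2! × 3! × 1! × 3! × 2!) = 277200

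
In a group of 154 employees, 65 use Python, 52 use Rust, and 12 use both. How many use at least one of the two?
|A∪B| = |A| + |B| - |A∩B| = 65 + 52 - 12 = 105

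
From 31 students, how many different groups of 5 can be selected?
C(31,5) = 31!/(5!×26!) = 169911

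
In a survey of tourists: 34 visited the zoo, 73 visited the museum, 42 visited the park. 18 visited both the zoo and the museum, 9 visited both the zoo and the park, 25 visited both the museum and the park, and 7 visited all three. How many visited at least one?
|A∪B∪C| = 34+73+42-18-9-25+7 = 104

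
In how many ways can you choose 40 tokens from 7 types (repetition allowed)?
C(40+7-1, 7-1) = C(46, 6) = 9366819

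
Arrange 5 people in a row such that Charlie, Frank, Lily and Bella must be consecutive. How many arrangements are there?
Treat the 4 as one block: (5-4+1)! × 4! = 2 × 24 = 48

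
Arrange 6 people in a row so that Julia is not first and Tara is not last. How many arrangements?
By inclusion-exclusion: 6! - 2×(6-1)! + (6-2)! = 720 - 240 + 24 = 504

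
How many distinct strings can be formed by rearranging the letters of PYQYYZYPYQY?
11! / (6! × 2! × 1! × 2!) = 13860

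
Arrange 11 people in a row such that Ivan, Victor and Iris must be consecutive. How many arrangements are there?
Treat the 3 as one block: (11-3+1)! × 3! = 362880 × 6 = 2177280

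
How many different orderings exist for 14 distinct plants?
14! = 87178291200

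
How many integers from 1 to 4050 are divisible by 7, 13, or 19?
⌊4050/7⌋+⌊4050/13⌋+⌊4050/19⌋ - ⌊4050/91⌋-⌊4050/133⌋-⌊4050/247⌋ + ⌊4050/1729⌋ = 578+311+213 - 44-30-16 + 2 = 1014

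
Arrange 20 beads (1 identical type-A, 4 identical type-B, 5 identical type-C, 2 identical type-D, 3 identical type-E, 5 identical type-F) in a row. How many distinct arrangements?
20! / (1! × 4! × 5! × 2! × 3! × 5!) = 586637251200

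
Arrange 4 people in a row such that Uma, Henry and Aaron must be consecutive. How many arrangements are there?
Treat the 3 as one block: (4-3+1)! × 3! = 2 × 6 = 12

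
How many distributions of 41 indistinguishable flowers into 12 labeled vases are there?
C(41+12-1, 12-1) = C(52, 11) = 60403728840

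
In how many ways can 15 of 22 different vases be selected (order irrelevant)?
C(22,15) = 22!/(15!×7!) = 170544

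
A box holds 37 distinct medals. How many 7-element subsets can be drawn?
C(37,7) = 37!/(7!×30!) = 10295472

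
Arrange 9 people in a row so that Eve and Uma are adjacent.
Treat as block: (9-1)! × 2! = 40320 × 2 = 80640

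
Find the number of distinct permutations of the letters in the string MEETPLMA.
8! / (1! × 2! × 1! × 1! × 1! × 2!) = 10080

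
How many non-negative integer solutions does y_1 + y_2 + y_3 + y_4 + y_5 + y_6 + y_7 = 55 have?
C(55+7-1, 7-1) = C(61, 6) = 55525372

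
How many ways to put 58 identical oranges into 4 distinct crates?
C(58+4-1, 4-1) = C(61, 3) = 35990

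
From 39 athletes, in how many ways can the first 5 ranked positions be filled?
P(39,5) = 39!/(39-5)! = 69090840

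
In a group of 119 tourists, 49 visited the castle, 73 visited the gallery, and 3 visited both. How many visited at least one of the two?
|A∪B| = |A| + |B| - |A∩B| = 49 + 73 - 3 = 119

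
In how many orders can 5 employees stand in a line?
5! = 120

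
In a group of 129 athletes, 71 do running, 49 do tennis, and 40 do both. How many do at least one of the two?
|A∪B| = |A| + |B| - |A∩B| = 71 + 49 - 40 = 80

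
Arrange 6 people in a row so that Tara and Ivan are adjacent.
Treat as block: (6-1)! × 2! = 120 × 2 = 240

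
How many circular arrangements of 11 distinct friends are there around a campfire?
Circular: fix one position, arrange the rest. (11-1)! = 3628800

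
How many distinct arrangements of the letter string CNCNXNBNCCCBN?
13! / (5! × 2! × 5! × 1!) = 216216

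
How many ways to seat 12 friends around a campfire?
Circular: fix one position, arrange the rest. (12-1)! = 39916800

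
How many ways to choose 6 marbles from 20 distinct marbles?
C(20,6) = 20!/(6!×14!) = 38760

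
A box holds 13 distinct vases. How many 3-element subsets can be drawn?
C(13,3) = 13!/(3!×10!) = 286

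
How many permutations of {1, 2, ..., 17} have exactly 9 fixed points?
Choose the 9 fixed points C(17,9) = 24310, derange the rest: !8 = Σ_{j=0}^{8} (-1)^j·8!/j! = 40320 - 40320 + 20160 - 6720 + 1680 - 336 + 56 - 8 + 1 = 14833. Product = 24310 × 14833 = 360590230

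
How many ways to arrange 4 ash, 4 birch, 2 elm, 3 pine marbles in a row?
13! / (4! × 4! × 2! × 3!) = 900900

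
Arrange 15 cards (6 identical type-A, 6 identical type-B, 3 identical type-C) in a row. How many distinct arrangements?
15! / (6! × 6! × 3!) = 420420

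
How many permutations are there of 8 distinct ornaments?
8! = 40320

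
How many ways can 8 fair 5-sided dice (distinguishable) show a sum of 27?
Coefficient of x^27 in (x + x² + ... + x^5)^8. By inclusion-exclusion on dice exceeding 5: Σ_j (-1)^j C(8,j)·C(27-1-5j, 7) = C(8,0)·C(26,7) - C(8,1)·C(21,7) + C(8,2)·C(16,7) - C(8,3)·C(11,7) = 1·657800 - 8·116280 + 28·11440 - 56·330 = 29400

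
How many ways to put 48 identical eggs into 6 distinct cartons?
C(48+6-1, 6-1) = C(53, 5) = 2869685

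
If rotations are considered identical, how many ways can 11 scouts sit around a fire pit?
Circular: fix one position, arrange the rest. (11-1)! = 3628800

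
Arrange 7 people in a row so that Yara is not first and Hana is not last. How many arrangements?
By inclusion-exclusion: 7! - 2×(7-1)! + (7-2)! = 5040 - 1440 + 120 = 3720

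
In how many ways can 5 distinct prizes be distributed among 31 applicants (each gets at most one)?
P(31,5) = 31!/(31-5)! = 20389320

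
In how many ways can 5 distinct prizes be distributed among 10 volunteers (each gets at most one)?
P(10,5) = 10!/(10-5)! = 30240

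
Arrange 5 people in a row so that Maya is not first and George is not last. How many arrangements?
By inclusion-exclusion: 5! - 2×(5-1)! + (5-2)! = 120 - 48 + 6 = 78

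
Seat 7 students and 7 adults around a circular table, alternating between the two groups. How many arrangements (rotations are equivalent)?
Fix one of the students: (7-1)! ways for the remaining students, × 7! ways for the adults = 720 × 5040 = 3628800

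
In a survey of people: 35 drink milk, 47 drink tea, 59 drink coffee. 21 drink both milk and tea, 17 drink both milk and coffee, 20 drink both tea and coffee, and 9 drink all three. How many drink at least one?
|A∪B∪C| = 35+47+59-21-17-20+9 = 92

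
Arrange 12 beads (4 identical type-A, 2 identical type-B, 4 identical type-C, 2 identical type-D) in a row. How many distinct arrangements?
12! / (4! × 2! × 4! × 2!) = 207900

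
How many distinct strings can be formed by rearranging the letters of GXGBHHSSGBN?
11! / (2! × 1! × 3! × 1! × 2! × 2!) = 831600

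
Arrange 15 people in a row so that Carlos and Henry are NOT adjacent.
Total - adjacent = 15! - (15-1)!×2 = 1307674368000 - 174356582400 = 1133317785600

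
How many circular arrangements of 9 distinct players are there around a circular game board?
Circular: fix one position, arrange the rest. (9-1)! = 40320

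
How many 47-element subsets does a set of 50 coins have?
C(50,47) = 50!/(47!×3!) = 19600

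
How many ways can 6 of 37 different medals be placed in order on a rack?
P(37,6) = 37!/(37-6)! = 1673844480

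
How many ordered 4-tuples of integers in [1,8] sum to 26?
Coefficient of x^26 in (x + x² + ... + x^8)^4. By inclusion-exclusion on dice exceeding 8: Σ_j (-1)^j C(4,j)·C(26-1-8j, 3) = C(4,0)·C(25,3) - C(4,1)·C(17,3) + C(4,2)·C(9,3) = 1·2300 - 4·680 + 6·84 = 84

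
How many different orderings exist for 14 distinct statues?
14! = 87178291200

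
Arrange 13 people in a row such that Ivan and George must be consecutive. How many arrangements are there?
Treat the 2 as one block: (13-2+1)! × 2! = 479001600 × 2 = 958003200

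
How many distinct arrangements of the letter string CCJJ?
4! / (2! × 2!) = 6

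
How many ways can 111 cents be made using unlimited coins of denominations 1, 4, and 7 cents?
Coefficient of x^111 in 1/(1-x^1) · 1/(1-x^4) · 1/(1-x^7). Case on j = number of 7-cent coins (j = 0..15); remainder r = 111 - 7j is made from {1,4} in ⌊r/4⌋+1 ways. r = 111, 104, 97, 90, 83, 76, 69, 62, 55, 48, 41, 34, 27, 20, 13, 6 → 28 + 27 + 25 + 23 + 21 + 20 + 18 + 16 + 14 + 13 + 11 + 9 + 7 + 6 + 4 + 2 = 244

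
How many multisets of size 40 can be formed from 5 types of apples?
C(40+5-1, 5-1) = C(44, 4) = 135751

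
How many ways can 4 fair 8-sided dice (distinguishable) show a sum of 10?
Coefficient of x^10 in (x + x² + ... + x^8)^4. By inclusion-exclusion on dice exceeding 8: Σ_j (-1)^j C(4,j)·C(10-1-8j, 3) = C(4,0)·C(9,3) = 1·84 = 84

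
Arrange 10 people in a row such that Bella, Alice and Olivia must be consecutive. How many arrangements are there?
Treat the 3 as one block: (10-3+1)! × 3! = 40320 × 6 = 241920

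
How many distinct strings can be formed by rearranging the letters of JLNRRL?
6! / (1! × 2! × 2! × 1!) = 180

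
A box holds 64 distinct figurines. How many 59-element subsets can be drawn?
C(64,59) = 64!/(59!×5!) = 7624512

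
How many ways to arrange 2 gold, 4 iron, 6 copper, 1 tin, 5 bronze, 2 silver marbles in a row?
20! / (2! × 4! × 6! × 1! × 5! × 2!) = 293318625600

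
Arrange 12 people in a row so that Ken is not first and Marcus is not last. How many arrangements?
By inclusion-exclusion: 12! - 2×(12-1)! + (12-2)! = 479001600 - 79833600 + 3628800 = 402796800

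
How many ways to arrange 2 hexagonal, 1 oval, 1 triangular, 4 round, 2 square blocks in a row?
10! / (2! × 1! × 1! × 4! × 2!) = 37800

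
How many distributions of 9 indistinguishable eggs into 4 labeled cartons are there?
C(9+4-1, 4-1) = C(12, 3) = 220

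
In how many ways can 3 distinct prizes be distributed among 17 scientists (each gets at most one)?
P(17,3) = 17!/(17-3)! = 4080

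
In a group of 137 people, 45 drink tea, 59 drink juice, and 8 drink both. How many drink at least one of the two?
|A∪B| = |A| + |B| - |A∩B| = 45 + 59 - 8 = 96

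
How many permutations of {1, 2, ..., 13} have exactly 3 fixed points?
Choose the 3 fixed points C(13,3) = 286, derange the rest: !10 = Σ_{j=0}^{10} (-1)^j·10!/j! = 3628800 - 3628800 + 1814400 - 604800 + 151200 - 30240 + 5040 - 720 + 90 - 10 + 1 = 1334961. Product = 286 × 1334961 = 381798846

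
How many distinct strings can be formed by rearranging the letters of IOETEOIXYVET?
12! / (1! × 1! × 2! × 2! × 3! × 1! × 2!) = 9979200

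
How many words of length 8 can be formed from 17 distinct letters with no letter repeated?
P(17,8) = 17!/(17-8)! = 980179200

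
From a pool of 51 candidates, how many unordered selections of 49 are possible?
C(51,49) = 51!/(49!×2!) = 1275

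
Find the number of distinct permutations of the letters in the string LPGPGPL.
7! / (2! × 3! × 2!) = 210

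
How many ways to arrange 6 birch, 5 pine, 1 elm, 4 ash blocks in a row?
16! / (6! × 5! × 1! × 4!) = 10090080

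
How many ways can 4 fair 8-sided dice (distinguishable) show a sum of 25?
Coefficient of x^25 in (x + x² + ... + x^8)^4. By inclusion-exclusion on dice exceeding 8: Σ_j (-1)^j C(4,j)·C(25-1-8j, 3) = C(4,0)·C(24,3) - C(4,1)·C(16,3) + C(4,2)·C(8,3) = 1·2024 - 4·560 + 6·56 = 120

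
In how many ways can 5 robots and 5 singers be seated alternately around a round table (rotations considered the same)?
Fix one of the robots: (5-1)! ways for the remaining robots, × 5! ways for the singers = 24 × 120 = 2880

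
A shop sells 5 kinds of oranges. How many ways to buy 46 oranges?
C(46+5-1, 5-1) = C(50, 4) = 230300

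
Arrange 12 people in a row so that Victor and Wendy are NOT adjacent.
Total - adjacent = 12! - (12-1)!×2 = 479001600 - 79833600 = 399168000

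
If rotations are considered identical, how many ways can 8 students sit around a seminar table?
Circular: fix one position, arrange the rest. (8-1)! = 5040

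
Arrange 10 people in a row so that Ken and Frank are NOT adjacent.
Total - adjacent = 10! - (10-1)!×2 = 3628800 - 725760 = 2903040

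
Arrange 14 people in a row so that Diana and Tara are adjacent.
Treat as block: (14-1)! × 2! = 6227020800 × 2 = 12454041600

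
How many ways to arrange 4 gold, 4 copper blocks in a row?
8! / (4! × 4!) = 70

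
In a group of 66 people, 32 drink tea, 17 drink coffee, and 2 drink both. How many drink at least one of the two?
|A∪B| = |A| + |B| - |A∩B| = 32 + 17 - 2 = 47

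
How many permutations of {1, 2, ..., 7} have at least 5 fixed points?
Exactly j fixed points: C(7,j)·!(7-j); sum over j ≥ 5 (derangement numbers via !m = (m-1)·(!(m-1) + !(m-2)): !0..!2 = 1, 0, 1). Σ_{j=5}^{7} C(7,j)·!(7-j) = C(7,5)·!2 + C(7,6)·!1 + C(7,7)·!0 = 21·1 + 7·0 + 1·1 = 22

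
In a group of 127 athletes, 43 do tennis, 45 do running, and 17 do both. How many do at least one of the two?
|A∪B| = |A| + |B| - |A∩B| = 43 + 45 - 17 = 71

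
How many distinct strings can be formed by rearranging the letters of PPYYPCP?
7! / (1! × 4! × 2!) = 105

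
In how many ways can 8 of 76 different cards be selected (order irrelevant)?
C(76,8) = 76!/(8!×68!) = 18855883575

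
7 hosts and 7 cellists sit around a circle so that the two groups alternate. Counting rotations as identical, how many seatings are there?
Fix one of the hosts: (7-1)! ways for the remaining hosts, × 7! ways for the cellists = 720 × 5040 = 3628800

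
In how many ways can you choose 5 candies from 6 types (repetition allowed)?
C(5+6-1, 6-1) = C(10, 5) = 252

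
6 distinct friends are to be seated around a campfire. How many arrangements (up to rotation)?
Circular: fix one position, arrange the rest. (6-1)! = 120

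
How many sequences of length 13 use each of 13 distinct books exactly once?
13! = 6227020800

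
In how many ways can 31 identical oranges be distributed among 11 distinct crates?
C(31+11-1, 11-1) = C(41, 10) = 1121099408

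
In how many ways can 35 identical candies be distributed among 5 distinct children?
C(35+5-1, 5-1) = C(39, 4) = 82251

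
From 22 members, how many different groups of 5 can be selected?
C(22,5) = 22!/(5!×17!) = 26334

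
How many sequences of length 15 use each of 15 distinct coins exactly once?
15! = 1307674368000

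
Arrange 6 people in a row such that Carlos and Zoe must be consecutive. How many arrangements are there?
Treat the 2 as one block: (6-2+1)! × 2! = 120 × 2 = 240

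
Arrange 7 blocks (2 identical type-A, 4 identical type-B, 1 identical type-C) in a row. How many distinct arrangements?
7! / (2! × 4! × 1!) = 105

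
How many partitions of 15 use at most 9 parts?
By conjugation, equals partitions of 15 into parts ≤ 9. Let r_j(i) = number of partitions of i into parts ≤ j, for i = 0..15. r_1(i) = 1 for all i; r_j(i) = r_{j-1}(i) + r_j(i-j). Rows j = 2..9: ≤2: 1 1 2 2 3 3 4 4 5 5 6 6 7 7 8 8; ≤3: 1 1 2 3 4 5 7 8 10 12 14 16 19 21 24 27; ≤4: 1 1 2 3 5 6 9 11 15 18 23 27 34 39 47 54; ≤5: 1 1 2 3 5 7 10 13 18 23 30 37 47 57 70 84; ≤6: 1 1 2 3 5 7 11 14 20 26 35 44 58 71 90 110; ≤7: 1 1 2 3 5 7 11 15 21 28 38 49 65 82 105 131; ≤8: 1 1 2 3 5 7 11 15 22 29 40 52 70 89 116 146; ≤9: 1 1 2 3 5 7 11 15 22 30 41 54 73 94 123 157. r_9(15) = 157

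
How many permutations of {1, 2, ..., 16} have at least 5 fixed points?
Exactly j fixed points: C(16,j)·!(16-j); sum over j ≥ 5 (derangement numbers via !m = (m-1)·(!(m-1) + !(m-2)): !0..!11 = 1, 0, 1, 2, 9, 44, 265, 1854, 14833, 133496, 1334961, 14684570). Σ_{j=5}^{16} C(16,j)·!(16-j) = C(16,5)·!11 + C(16,6)·!10 + C(16,7)·!9 + C(16,8)·!8 + C(16,9)·!7 + C(16,10)·!6 + C(16,11)·!5 + C(16,12)·!4 + C(16,13)·!3 + C(16,14)·!2 + C(16,15)·!1 + C(16,16)·!0 = 4368·14684570 + 8008·1334961 + 11440·133496 + 12870·14833 + 11440·1854 + 8008·265 + 4368·44 + 1820·9 + 560·2 + 120·1 + 16·0 + 1·1 = 76574206091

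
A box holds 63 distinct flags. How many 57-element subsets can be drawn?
C(63,57) = 63!/(57!×6!) = 67945521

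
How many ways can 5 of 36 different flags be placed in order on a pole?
P(36,5) = 36!/(36-5)! = 45239040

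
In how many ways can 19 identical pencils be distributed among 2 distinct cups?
C(19+2-1, 2-1) = C(20, 1) = 20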